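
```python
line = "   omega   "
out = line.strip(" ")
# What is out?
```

Trace (tracking out):
line = '   omega   '  # -> line = '   omega   '
out = line.strip(' ')  # -> out = 'omega'

Answer: 'omega'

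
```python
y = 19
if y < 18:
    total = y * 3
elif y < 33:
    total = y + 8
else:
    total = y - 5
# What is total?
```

Answer: 27

Derivation:
Trace (tracking total):
y = 19  # -> y = 19
if y < 18:  # condition is False
elif y < 33:  # condition is True
    total = y + 8  # -> total = 27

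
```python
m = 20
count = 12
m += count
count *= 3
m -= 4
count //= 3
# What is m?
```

Trace (tracking m):
m = 20  # -> m = 20
count = 12  # -> count = 12
m += count  # -> m = 32
count *= 3  # -> count = 36
m -= 4  # -> m = 28
count //= 3  # -> count = 12

Answer: 28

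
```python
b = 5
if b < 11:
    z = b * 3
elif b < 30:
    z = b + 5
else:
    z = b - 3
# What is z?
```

Trace (tracking z):
b = 5  # -> b = 5
if b < 11:  # condition is True
    z = b * 3  # -> z = 15

Answer: 15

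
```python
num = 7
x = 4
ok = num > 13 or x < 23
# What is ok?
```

Trace (tracking ok):
num = 7  # -> num = 7
x = 4  # -> x = 4
ok = num > 13 or x < 23  # -> ok = True

Answer: True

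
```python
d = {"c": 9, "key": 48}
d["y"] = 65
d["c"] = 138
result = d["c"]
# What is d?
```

Trace (tracking d):
d = {'c': 9, 'key': 48}  # -> d = {'c': 9, 'key': 48}
d['y'] = 65  # -> d = {'c': 9, 'key': 48, 'y': 65}
d['c'] = 138  # -> d = {'c': 138, 'key': 48, 'y': 65}
result = d['c']  # -> result = 138

Answer: {'c': 138, 'key': 48, 'y': 65}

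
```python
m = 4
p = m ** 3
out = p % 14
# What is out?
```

Trace (tracking out):
m = 4  # -> m = 4
p = m ** 3  # -> p = 64
out = p % 14  # -> out = 8

Answer: 8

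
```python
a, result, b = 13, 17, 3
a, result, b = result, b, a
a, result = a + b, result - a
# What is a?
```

Trace (tracking a):
a, result, b = (13, 17, 3)  # -> a = 13, result = 17, b = 3
a, result, b = (result, b, a)  # -> a = 17, result = 3, b = 13
a, result = (a + b, result - a)  # -> a = 30, result = -14

Answer: 30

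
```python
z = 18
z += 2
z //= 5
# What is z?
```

Answer: 4

Derivation:
Trace (tracking z):
z = 18  # -> z = 18
z += 2  # -> z = 20
z //= 5  # -> z = 4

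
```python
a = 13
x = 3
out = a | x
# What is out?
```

Trace (tracking out):
a = 13  # -> a = 13
x = 3  # -> x = 3
out = a | x  # -> out = 15

Answer: 15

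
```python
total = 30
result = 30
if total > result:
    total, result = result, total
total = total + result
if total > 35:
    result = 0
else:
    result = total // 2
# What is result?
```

Answer: 0

Derivation:
Trace (tracking result):
total = 30  # -> total = 30
result = 30  # -> result = 30
if total > result:  # condition is False
total = total + result  # -> total = 60
if total > 35:  # condition is True
    result = 0  # -> result = 0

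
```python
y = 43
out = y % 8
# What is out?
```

Trace (tracking out):
y = 43  # -> y = 43
out = y % 8  # -> out = 3

Answer: 3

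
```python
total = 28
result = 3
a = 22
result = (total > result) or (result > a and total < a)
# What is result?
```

Trace (tracking result):
total = 28  # -> total = 28
result = 3  # -> result = 3
a = 22  # -> a = 22
result = total > result or (result > a and total < a)  # -> result = True

Answer: True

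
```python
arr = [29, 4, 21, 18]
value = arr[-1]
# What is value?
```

Answer: 18

Derivation:
Trace (tracking value):
arr = [29, 4, 21, 18]  # -> arr = [29, 4, 21, 18]
value = arr[-1]  # -> value = 18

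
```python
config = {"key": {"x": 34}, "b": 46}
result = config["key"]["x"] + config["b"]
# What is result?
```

Trace (tracking result):
config = {'key': {'x': 34}, 'b': 46}  # -> config = {'key': {'x': 34}, 'b': 46}
result = config['key']['x'] + config['b']  # -> result = 80

Answer: 80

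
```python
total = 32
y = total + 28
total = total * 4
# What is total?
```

Trace (tracking total):
total = 32  # -> total = 32
y = total + 28  # -> y = 60
total = total * 4  # -> total = 128

Answer: 128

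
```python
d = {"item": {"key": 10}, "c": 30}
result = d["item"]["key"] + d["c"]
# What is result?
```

Answer: 40

Derivation:
Trace (tracking result):
d = {'item': {'key': 10}, 'c': 30}  # -> d = {'item': {'key': 10}, 'c': 30}
result = d['item']['key'] + d['c']  # -> result = 40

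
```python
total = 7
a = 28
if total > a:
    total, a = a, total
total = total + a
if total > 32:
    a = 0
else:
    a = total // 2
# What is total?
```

Answer: 35

Derivation:
Trace (tracking total):
total = 7  # -> total = 7
a = 28  # -> a = 28
if total > a:  # condition is False
total = total + a  # -> total = 35
if total > 32:  # condition is True
    a = 0  # -> a = 0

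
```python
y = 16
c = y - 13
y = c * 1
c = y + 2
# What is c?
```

Answer: 5

Derivation:
Trace (tracking c):
y = 16  # -> y = 16
c = y - 13  # -> c = 3
y = c * 1  # -> y = 3
c = y + 2  # -> c = 5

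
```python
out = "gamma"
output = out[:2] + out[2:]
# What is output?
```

Trace (tracking output):
out = 'gamma'  # -> out = 'gamma'
output = out[:2] + out[2:]  # -> output = 'gamma'

Answer: 'gamma'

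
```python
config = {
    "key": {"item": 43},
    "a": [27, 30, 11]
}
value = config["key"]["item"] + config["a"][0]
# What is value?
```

Answer: 70

Derivation:
Trace (tracking value):
config = {'key': {'item': 43}, 'a': [27, 30, 11]}  # -> config = {'key': {'item': 43}, 'a': [27, 30, 11]}
value = config['key']['item'] + config['a'][0]  # -> value = 70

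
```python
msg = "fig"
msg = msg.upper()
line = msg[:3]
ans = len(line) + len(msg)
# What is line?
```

Answer: 'FIG'

Derivation:
Trace (tracking line):
msg = 'fig'  # -> msg = 'fig'
msg = msg.upper()  # -> msg = 'FIG'
line = msg[:3]  # -> line = 'FIG'
ans = len(line) + len(msg)  # -> ans = 6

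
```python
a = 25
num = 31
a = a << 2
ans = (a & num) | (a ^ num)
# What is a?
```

Trace (tracking a):
a = 25  # -> a = 25
num = 31  # -> num = 31
a = a << 2  # -> a = 100
ans = a & num | a ^ num  # -> ans = 127

Answer: 100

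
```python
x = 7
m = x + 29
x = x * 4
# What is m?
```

Answer: 36

Derivation:
Trace (tracking m):
x = 7  # -> x = 7
m = x + 29  # -> m = 36
x = x * 4  # -> x = 28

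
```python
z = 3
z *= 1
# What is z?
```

Trace (tracking z):
z = 3  # -> z = 3
z *= 1  # -> z = 3

Answer: 3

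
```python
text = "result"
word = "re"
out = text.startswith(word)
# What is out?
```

Trace (tracking out):
text = 'result'  # -> text = 'result'
word = 're'  # -> word = 're'
out = text.startswith(word)  # -> out = True

Answer: True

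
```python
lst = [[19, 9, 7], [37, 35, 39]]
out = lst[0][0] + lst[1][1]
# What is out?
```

Trace (tracking out):
lst = [[19, 9, 7], [37, 35, 39]]  # -> lst = [[19, 9, 7], [37, 35, 39]]
out = lst[0][0] + lst[1][1]  # -> out = 54

Answer: 54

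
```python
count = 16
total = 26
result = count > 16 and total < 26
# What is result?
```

Answer: False

Derivation:
Trace (tracking result):
count = 16  # -> count = 16
total = 26  # -> total = 26
result = count > 16 and total < 26  # -> result = False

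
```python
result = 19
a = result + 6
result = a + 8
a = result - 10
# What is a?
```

Answer: 23

Derivation:
Trace (tracking a):
result = 19  # -> result = 19
a = result + 6  # -> a = 25
result = a + 8  # -> result = 33
a = result - 10  # -> a = 23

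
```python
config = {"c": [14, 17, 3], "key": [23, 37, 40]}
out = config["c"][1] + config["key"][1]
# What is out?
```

Trace (tracking out):
config = {'c': [14, 17, 3], 'key': [23, 37, 40]}  # -> config = {'c': [14, 17, 3], 'key': [23, 37, 40]}
out = config['c'][1] + config['key'][1]  # -> out = 54

Answer: 54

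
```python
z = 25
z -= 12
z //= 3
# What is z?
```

Trace (tracking z):
z = 25  # -> z = 25
z -= 12  # -> z = 13
z //= 3  # -> z = 4

Answer: 4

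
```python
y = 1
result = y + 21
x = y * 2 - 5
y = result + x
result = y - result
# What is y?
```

Trace (tracking y):
y = 1  # -> y = 1
result = y + 21  # -> result = 22
x = y * 2 - 5  # -> x = -3
y = result + x  # -> y = 19
result = y - result  # -> result = -3

Answer: 19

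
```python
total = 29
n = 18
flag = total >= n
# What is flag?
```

Trace (tracking flag):
total = 29  # -> total = 29
n = 18  # -> n = 18
flag = total >= n  # -> flag = True

Answer: True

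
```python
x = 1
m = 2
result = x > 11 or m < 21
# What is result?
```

Trace (tracking result):
x = 1  # -> x = 1
m = 2  # -> m = 2
result = x > 11 or m < 21  # -> result = True

Answer: True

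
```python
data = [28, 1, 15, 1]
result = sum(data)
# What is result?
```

Trace (tracking result):
data = [28, 1, 15, 1]  # -> data = [28, 1, 15, 1]
result = sum(data)  # -> result = 45

Answer: 45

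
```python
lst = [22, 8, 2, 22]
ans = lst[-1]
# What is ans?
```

Trace (tracking ans):
lst = [22, 8, 2, 22]  # -> lst = [22, 8, 2, 22]
ans = lst[-1]  # -> ans = 22

Answer: 22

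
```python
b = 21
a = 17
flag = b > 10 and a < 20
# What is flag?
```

Answer: True

Derivation:
Trace (tracking flag):
b = 21  # -> b = 21
a = 17  # -> a = 17
flag = b > 10 and a < 20  # -> flag = True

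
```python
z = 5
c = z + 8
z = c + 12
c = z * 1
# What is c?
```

Trace (tracking c):
z = 5  # -> z = 5
c = z + 8  # -> c = 13
z = c + 12  # -> z = 25
c = z * 1  # -> c = 25

Answer: 25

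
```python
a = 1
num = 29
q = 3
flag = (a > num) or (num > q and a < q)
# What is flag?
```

Answer: True

Derivation:
Trace (tracking flag):
a = 1  # -> a = 1
num = 29  # -> num = 29
q = 3  # -> q = 3
flag = a > num or (num > q and a < q)  # -> flag = True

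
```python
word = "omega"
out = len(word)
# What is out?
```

Answer: 5

Derivation:
Trace (tracking out):
word = 'omega'  # -> word = 'omega'
out = len(word)  # -> out = 5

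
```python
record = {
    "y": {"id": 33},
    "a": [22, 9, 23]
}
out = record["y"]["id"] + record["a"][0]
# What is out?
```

Trace (tracking out):
record = {'y': {'id': 33}, 'a': [22, 9, 23]}  # -> record = {'y': {'id': 33}, 'a': [22, 9, 23]}
out = record['y']['id'] + record['a'][0]  # -> out = 55

Answer: 55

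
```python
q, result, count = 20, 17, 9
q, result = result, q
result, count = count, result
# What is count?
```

Answer: 20

Derivation:
Trace (tracking count):
q, result, count = (20, 17, 9)  # -> q = 20, result = 17, count = 9
q, result = (result, q)  # -> q = 17, result = 20
result, count = (count, result)  # -> result = 9, count = 20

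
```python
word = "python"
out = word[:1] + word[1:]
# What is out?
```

Trace (tracking out):
word = 'python'  # -> word = 'python'
out = word[:1] + word[1:]  # -> out = 'python'

Answer: 'python'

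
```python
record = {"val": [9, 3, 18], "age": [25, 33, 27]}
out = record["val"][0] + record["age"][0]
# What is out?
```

Answer: 34

Derivation:
Trace (tracking out):
record = {'val': [9, 3, 18], 'age': [25, 33, 27]}  # -> record = {'val': [9, 3, 18], 'age': [25, 33, 27]}
out = record['val'][0] + record['age'][0]  # -> out = 34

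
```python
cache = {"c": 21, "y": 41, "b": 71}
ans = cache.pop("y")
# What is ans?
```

Trace (tracking ans):
cache = {'c': 21, 'y': 41, 'b': 71}  # -> cache = {'c': 21, 'y': 41, 'b': 71}
ans = cache.pop('y')  # -> ans = 41

Answer: 41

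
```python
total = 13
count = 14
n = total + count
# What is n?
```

Answer: 27

Derivation:
Trace (tracking n):
total = 13  # -> total = 13
count = 14  # -> count = 14
n = total + count  # -> n = 27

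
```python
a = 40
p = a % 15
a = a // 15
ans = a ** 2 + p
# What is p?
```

Answer: 10

Derivation:
Trace (tracking p):
a = 40  # -> a = 40
p = a % 15  # -> p = 10
a = a // 15  # -> a = 2
ans = a ** 2 + p  # -> ans = 14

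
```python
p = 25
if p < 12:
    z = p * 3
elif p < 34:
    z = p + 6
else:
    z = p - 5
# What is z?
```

Answer: 31

Derivation:
Trace (tracking z):
p = 25  # -> p = 25
if p < 12:  # condition is False
elif p < 34:  # condition is True
    z = p + 6  # -> z = 31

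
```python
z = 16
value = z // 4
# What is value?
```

Trace (tracking value):
z = 16  # -> z = 16
value = z // 4  # -> value = 4

Answer: 4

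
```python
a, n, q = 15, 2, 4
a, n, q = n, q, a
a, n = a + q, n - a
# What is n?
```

Trace (tracking n):
a, n, q = (15, 2, 4)  # -> a = 15, n = 2, q = 4
a, n, q = (n, q, a)  # -> a = 2, n = 4, q = 15
a, n = (a + q, n - a)  # -> a = 17, n = 2

Answer: 2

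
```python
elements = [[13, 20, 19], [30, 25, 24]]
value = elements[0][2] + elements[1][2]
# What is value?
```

Trace (tracking value):
elements = [[13, 20, 19], [30, 25, 24]]  # -> elements = [[13, 20, 19], [30, 25, 24]]
value = elements[0][2] + elements[1][2]  # -> value = 43

Answer: 43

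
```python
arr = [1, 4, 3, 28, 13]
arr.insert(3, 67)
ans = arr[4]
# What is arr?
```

Trace (tracking arr):
arr = [1, 4, 3, 28, 13]  # -> arr = [1, 4, 3, 28, 13]
arr.insert(3, 67)  # -> arr = [1, 4, 3, 67, 28, 13]
ans = arr[4]  # -> ans = 28

Answer: [1, 4, 3, 67, 28, 13]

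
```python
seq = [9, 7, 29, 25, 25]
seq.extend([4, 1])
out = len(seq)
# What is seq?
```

Answer: [9, 7, 29, 25, 25, 4, 1]

Derivation:
Trace (tracking seq):
seq = [9, 7, 29, 25, 25]  # -> seq = [9, 7, 29, 25, 25]
seq.extend([4, 1])  # -> seq = [9, 7, 29, 25, 25, 4, 1]
out = len(seq)  # -> out = 7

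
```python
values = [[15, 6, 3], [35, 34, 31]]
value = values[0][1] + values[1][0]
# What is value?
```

Answer: 41

Derivation:
Trace (tracking value):
values = [[15, 6, 3], [35, 34, 31]]  # -> values = [[15, 6, 3], [35, 34, 31]]
value = values[0][1] + values[1][0]  # -> value = 41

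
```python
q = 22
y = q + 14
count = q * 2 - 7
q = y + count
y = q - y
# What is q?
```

Answer: 73

Derivation:
Trace (tracking q):
q = 22  # -> q = 22
y = q + 14  # -> y = 36
count = q * 2 - 7  # -> count = 37
q = y + count  # -> q = 73
y = q - y  # -> y = 37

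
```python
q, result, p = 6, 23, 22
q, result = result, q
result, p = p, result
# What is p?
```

Trace (tracking p):
q, result, p = (6, 23, 22)  # -> q = 6, result = 23, p = 22
q, result = (result, q)  # -> q = 23, result = 6
result, p = (p, result)  # -> result = 22, p = 6

Answer: 6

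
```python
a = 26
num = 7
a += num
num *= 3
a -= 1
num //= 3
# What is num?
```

Trace (tracking num):
a = 26  # -> a = 26
num = 7  # -> num = 7
a += num  # -> a = 33
num *= 3  # -> num = 21
a -= 1  # -> a = 32
num //= 3  # -> num = 7

Answer: 7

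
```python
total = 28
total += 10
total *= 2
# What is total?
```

Trace (tracking total):
total = 28  # -> total = 28
total += 10  # -> total = 38
total *= 2  # -> total = 76

Answer: 76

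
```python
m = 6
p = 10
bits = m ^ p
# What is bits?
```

Trace (tracking bits):
m = 6  # -> m = 6
p = 10  # -> p = 10
bits = m ^ p  # -> bits = 12

Answer: 12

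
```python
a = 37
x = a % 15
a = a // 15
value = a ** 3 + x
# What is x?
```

Trace (tracking x):
a = 37  # -> a = 37
x = a % 15  # -> x = 7
a = a // 15  # -> a = 2
value = a ** 3 + x  # -> value = 15

Answer: 7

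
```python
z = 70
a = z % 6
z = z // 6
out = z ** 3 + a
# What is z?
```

Answer: 11

Derivation:
Trace (tracking z):
z = 70  # -> z = 70
a = z % 6  # -> a = 4
z = z // 6  # -> z = 11
out = z ** 3 + a  # -> out = 1335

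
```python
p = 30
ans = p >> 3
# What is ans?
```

Trace (tracking ans):
p = 30  # -> p = 30
ans = p >> 3  # -> ans = 3

Answer: 3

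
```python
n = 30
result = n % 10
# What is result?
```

Trace (tracking result):
n = 30  # -> n = 30
result = n % 10  # -> result = 0

Answer: 0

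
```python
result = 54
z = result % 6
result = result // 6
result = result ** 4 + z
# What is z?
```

Trace (tracking z):
result = 54  # -> result = 54
z = result % 6  # -> z = 0
result = result // 6  # -> result = 9
result = result ** 4 + z  # -> result = 6561

Answer: 0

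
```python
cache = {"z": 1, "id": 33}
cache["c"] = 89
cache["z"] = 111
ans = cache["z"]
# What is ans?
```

Answer: 111

Derivation:
Trace (tracking ans):
cache = {'z': 1, 'id': 33}  # -> cache = {'z': 1, 'id': 33}
cache['c'] = 89  # -> cache = {'z': 1, 'id': 33, 'c': 89}
cache['z'] = 111  # -> cache = {'z': 111, 'id': 33, 'c': 89}
ans = cache['z']  # -> ans = 111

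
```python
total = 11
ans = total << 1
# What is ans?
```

Trace (tracking ans):
total = 11  # -> total = 11
ans = total << 1  # -> ans = 22

Answer: 22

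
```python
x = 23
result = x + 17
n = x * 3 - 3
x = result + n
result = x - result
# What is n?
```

Trace (tracking n):
x = 23  # -> x = 23
result = x + 17  # -> result = 40
n = x * 3 - 3  # -> n = 66
x = result + n  # -> x = 106
result = x - result  # -> result = 66

Answer: 66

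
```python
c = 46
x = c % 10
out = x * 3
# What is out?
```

Answer: 18

Derivation:
Trace (tracking out):
c = 46  # -> c = 46
x = c % 10  # -> x = 6
out = x * 3  # -> out = 18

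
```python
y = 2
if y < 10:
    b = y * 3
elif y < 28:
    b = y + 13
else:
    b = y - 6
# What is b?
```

Trace (tracking b):
y = 2  # -> y = 2
if y < 10:  # condition is True
    b = y * 3  # -> b = 6

Answer: 6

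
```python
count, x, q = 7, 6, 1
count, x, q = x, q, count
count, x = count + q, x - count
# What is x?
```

Answer: -5

Derivation:
Trace (tracking x):
count, x, q = (7, 6, 1)  # -> count = 7, x = 6, q = 1
count, x, q = (x, q, count)  # -> count = 6, x = 1, q = 7
count, x = (count + q, x - count)  # -> count = 13, x = -5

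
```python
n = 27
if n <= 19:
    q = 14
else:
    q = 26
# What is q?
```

Trace (tracking q):
n = 27  # -> n = 27
if n <= 19:  # condition is False
else:
    q = 26  # -> q = 26

Answer: 26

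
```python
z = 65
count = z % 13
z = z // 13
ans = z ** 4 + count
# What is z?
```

Answer: 5

Derivation:
Trace (tracking z):
z = 65  # -> z = 65
count = z % 13  # -> count = 0
z = z // 13  # -> z = 5
ans = z ** 4 + count  # -> ans = 625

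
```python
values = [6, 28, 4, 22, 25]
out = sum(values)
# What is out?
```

Answer: 85

Derivation:
Trace (tracking out):
values = [6, 28, 4, 22, 25]  # -> values = [6, 28, 4, 22, 25]
out = sum(values)  # -> out = 85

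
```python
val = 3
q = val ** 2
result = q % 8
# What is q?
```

Answer: 9

Derivation:
Trace (tracking q):
val = 3  # -> val = 3
q = val ** 2  # -> q = 9
result = q % 8  # -> result = 1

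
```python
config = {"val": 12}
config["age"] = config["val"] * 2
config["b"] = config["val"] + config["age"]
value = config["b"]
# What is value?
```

Trace (tracking value):
config = {'val': 12}  # -> config = {'val': 12}
config['age'] = config['val'] * 2  # -> config = {'val': 12, 'age': 24}
config['b'] = config['val'] + config['age']  # -> config = {'val': 12, 'age': 24, 'b': 36}
value = config['b']  # -> value = 36

Answer: 36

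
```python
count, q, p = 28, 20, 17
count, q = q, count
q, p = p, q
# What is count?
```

Trace (tracking count):
count, q, p = (28, 20, 17)  # -> count = 28, q = 20, p = 17
count, q = (q, count)  # -> count = 20, q = 28
q, p = (p, q)  # -> q = 17, p = 28

Answer: 20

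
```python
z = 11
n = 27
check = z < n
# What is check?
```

Trace (tracking check):
z = 11  # -> z = 11
n = 27  # -> n = 27
check = z < n  # -> check = True

Answer: True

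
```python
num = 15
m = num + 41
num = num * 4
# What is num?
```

Trace (tracking num):
num = 15  # -> num = 15
m = num + 41  # -> m = 56
num = num * 4  # -> num = 60

Answer: 60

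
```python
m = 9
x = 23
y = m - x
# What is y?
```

Answer: -14

Derivation:
Trace (tracking y):
m = 9  # -> m = 9
x = 23  # -> x = 23
y = m - x  # -> y = -14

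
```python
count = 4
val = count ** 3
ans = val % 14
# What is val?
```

Trace (tracking val):
count = 4  # -> count = 4
val = count ** 3  # -> val = 64
ans = val % 14  # -> ans = 8

Answer: 64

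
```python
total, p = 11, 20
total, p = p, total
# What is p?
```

Trace (tracking p):
total, p = (11, 20)  # -> total = 11, p = 20
total, p = (p, total)  # -> total = 20, p = 11

Answer: 11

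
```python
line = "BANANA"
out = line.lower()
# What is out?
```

Trace (tracking out):
line = 'BANANA'  # -> line = 'BANANA'
out = line.lower()  # -> out = 'banana'

Answer: 'banana'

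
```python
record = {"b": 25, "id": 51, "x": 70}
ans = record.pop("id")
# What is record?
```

Answer: {'b': 25, 'x': 70}

Derivation:
Trace (tracking record):
record = {'b': 25, 'id': 51, 'x': 70}  # -> record = {'b': 25, 'id': 51, 'x': 70}
ans = record.pop('id')  # -> ans = 51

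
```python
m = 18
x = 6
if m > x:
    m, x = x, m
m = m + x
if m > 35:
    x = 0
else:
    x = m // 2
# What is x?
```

Answer: 12

Derivation:
Trace (tracking x):
m = 18  # -> m = 18
x = 6  # -> x = 6
if m > x:  # condition is True
    m, x = (x, m)  # -> m = 6, x = 18
m = m + x  # -> m = 24
if m > 35:  # condition is False
else:
    x = m // 2  # -> x = 12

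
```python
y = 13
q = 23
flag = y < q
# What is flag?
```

Answer: True

Derivation:
Trace (tracking flag):
y = 13  # -> y = 13
q = 23  # -> q = 23
flag = y < q  # -> flag = True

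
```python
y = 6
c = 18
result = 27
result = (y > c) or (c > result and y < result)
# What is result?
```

Answer: False

Derivation:
Trace (tracking result):
y = 6  # -> y = 6
c = 18  # -> c = 18
result = 27  # -> result = 27
result = y > c or (c > result and y < result)  # -> result = False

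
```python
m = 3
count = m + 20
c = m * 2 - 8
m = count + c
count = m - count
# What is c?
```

Answer: -2

Derivation:
Trace (tracking c):
m = 3  # -> m = 3
count = m + 20  # -> count = 23
c = m * 2 - 8  # -> c = -2
m = count + c  # -> m = 21
count = m - count  # -> count = -2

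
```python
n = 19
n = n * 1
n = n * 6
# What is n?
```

Answer: 114

Derivation:
Trace (tracking n):
n = 19  # -> n = 19
n = n * 1  # -> n = 19
n = n * 6  # -> n = 114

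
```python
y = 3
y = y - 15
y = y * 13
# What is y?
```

Answer: -156

Derivation:
Trace (tracking y):
y = 3  # -> y = 3
y = y - 15  # -> y = -12
y = y * 13  # -> y = -156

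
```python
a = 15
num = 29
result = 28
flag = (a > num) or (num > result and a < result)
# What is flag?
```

Trace (tracking flag):
a = 15  # -> a = 15
num = 29  # -> num = 29
result = 28  # -> result = 28
flag = a > num or (num > result and a < result)  # -> flag = True

Answer: True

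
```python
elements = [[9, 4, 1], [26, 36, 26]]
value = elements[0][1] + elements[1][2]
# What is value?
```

Answer: 30

Derivation:
Trace (tracking value):
elements = [[9, 4, 1], [26, 36, 26]]  # -> elements = [[9, 4, 1], [26, 36, 26]]
value = elements[0][1] + elements[1][2]  # -> value = 30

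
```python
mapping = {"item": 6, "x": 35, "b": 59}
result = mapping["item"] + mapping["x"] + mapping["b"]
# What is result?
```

Trace (tracking result):
mapping = {'item': 6, 'x': 35, 'b': 59}  # -> mapping = {'item': 6, 'x': 35, 'b': 59}
result = mapping['item'] + mapping['x'] + mapping['b']  # -> result = 100

Answer: 100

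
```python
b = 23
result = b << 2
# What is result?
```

Answer: 92

Derivation:
Trace (tracking result):
b = 23  # -> b = 23
result = b << 2  # -> result = 92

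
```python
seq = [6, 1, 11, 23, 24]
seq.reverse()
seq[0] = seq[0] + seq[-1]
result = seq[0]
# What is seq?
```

Trace (tracking seq):
seq = [6, 1, 11, 23, 24]  # -> seq = [6, 1, 11, 23, 24]
seq.reverse()  # -> seq = [24, 23, 11, 1, 6]
seq[0] = seq[0] + seq[-1]  # -> seq = [30, 23, 11, 1, 6]
result = seq[0]  # -> result = 30

Answer: [30, 23, 11, 1, 6]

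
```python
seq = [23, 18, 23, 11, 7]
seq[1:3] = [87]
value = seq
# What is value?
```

Trace (tracking value):
seq = [23, 18, 23, 11, 7]  # -> seq = [23, 18, 23, 11, 7]
seq[1:3] = [87]  # -> seq = [23, 87, 11, 7]
value = seq  # -> value = [23, 87, 11, 7]

Answer: [23, 87, 11, 7]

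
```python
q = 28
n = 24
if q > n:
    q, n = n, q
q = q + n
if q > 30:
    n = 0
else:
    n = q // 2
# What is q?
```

Trace (tracking q):
q = 28  # -> q = 28
n = 24  # -> n = 24
if q > n:  # condition is True
    q, n = (n, q)  # -> q = 24, n = 28
q = q + n  # -> q = 52
if q > 30:  # condition is True
    n = 0  # -> n = 0

Answer: 52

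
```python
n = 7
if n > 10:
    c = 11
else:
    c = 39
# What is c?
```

Trace (tracking c):
n = 7  # -> n = 7
if n > 10:  # condition is False
else:
    c = 39  # -> c = 39

Answer: 39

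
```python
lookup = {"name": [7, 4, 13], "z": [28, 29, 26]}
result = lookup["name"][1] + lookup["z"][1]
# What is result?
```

Trace (tracking result):
lookup = {'name': [7, 4, 13], 'z': [28, 29, 26]}  # -> lookup = {'name': [7, 4, 13], 'z': [28, 29, 26]}
result = lookup['name'][1] + lookup['z'][1]  # -> result = 33

Answer: 33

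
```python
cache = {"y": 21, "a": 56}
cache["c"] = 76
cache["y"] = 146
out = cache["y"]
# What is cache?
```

Answer: {'y': 146, 'a': 56, 'c': 76}

Derivation:
Trace (tracking cache):
cache = {'y': 21, 'a': 56}  # -> cache = {'y': 21, 'a': 56}
cache['c'] = 76  # -> cache = {'y': 21, 'a': 56, 'c': 76}
cache['y'] = 146  # -> cache = {'y': 146, 'a': 56, 'c': 76}
out = cache['y']  # -> out = 146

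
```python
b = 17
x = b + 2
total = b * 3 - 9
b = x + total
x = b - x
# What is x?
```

Trace (tracking x):
b = 17  # -> b = 17
x = b + 2  # -> x = 19
total = b * 3 - 9  # -> total = 42
b = x + total  # -> b = 61
x = b - x  # -> x = 42

Answer: 42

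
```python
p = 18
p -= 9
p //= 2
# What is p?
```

Answer: 4

Derivation:
Trace (tracking p):
p = 18  # -> p = 18
p -= 9  # -> p = 9
p //= 2  # -> p = 4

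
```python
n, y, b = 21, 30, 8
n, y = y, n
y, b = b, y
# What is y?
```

Answer: 8

Derivation:
Trace (tracking y):
n, y, b = (21, 30, 8)  # -> n = 21, y = 30, b = 8
n, y = (y, n)  # -> n = 30, y = 21
y, b = (b, y)  # -> y = 8, b = 21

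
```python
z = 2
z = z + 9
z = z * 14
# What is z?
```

Trace (tracking z):
z = 2  # -> z = 2
z = z + 9  # -> z = 11
z = z * 14  # -> z = 154

Answer: 154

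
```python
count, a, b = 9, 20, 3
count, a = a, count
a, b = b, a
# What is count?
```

Trace (tracking count):
count, a, b = (9, 20, 3)  # -> count = 9, a = 20, b = 3
count, a = (a, count)  # -> count = 20, a = 9
a, b = (b, a)  # -> a = 3, b = 9

Answer: 20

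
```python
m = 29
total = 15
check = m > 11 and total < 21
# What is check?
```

Trace (tracking check):
m = 29  # -> m = 29
total = 15  # -> total = 15
check = m > 11 and total < 21  # -> check = True

Answer: True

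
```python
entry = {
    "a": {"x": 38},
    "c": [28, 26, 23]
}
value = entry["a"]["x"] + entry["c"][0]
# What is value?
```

Trace (tracking value):
entry = {'a': {'x': 38}, 'c': [28, 26, 23]}  # -> entry = {'a': {'x': 38}, 'c': [28, 26, 23]}
value = entry['a']['x'] + entry['c'][0]  # -> value = 66

Answer: 66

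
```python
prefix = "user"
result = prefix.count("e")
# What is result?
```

Trace (tracking result):
prefix = 'user'  # -> prefix = 'user'
result = prefix.count('e')  # -> result = 1

Answer: 1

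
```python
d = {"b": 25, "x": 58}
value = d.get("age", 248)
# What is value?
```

Answer: 248

Derivation:
Trace (tracking value):
d = {'b': 25, 'x': 58}  # -> d = {'b': 25, 'x': 58}
value = d.get('age', 248)  # -> value = 248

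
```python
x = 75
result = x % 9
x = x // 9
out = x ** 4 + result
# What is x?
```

Trace (tracking x):
x = 75  # -> x = 75
result = x % 9  # -> result = 3
x = x // 9  # -> x = 8
out = x ** 4 + result  # -> out = 4099

Answer: 8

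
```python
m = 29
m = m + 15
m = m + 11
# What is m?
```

Answer: 55

Derivation:
Trace (tracking m):
m = 29  # -> m = 29
m = m + 15  # -> m = 44
m = m + 11  # -> m = 55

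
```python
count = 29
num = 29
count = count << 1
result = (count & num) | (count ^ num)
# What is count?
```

Trace (tracking count):
count = 29  # -> count = 29
num = 29  # -> num = 29
count = count << 1  # -> count = 58
result = count & num | count ^ num  # -> result = 63

Answer: 58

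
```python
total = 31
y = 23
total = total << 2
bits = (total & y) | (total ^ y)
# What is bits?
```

Answer: 127

Derivation:
Trace (tracking bits):
total = 31  # -> total = 31
y = 23  # -> y = 23
total = total << 2  # -> total = 124
bits = total & y | total ^ y  # -> bits = 127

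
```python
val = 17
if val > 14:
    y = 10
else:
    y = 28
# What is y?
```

Trace (tracking y):
val = 17  # -> val = 17
if val > 14:  # condition is True
    y = 10  # -> y = 10

Answer: 10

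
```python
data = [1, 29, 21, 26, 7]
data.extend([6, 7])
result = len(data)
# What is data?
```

Answer: [1, 29, 21, 26, 7, 6, 7]

Derivation:
Trace (tracking data):
data = [1, 29, 21, 26, 7]  # -> data = [1, 29, 21, 26, 7]
data.extend([6, 7])  # -> data = [1, 29, 21, 26, 7, 6, 7]
result = len(data)  # -> result = 7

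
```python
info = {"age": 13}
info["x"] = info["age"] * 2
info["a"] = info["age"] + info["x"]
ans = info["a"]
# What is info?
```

Answer: {'age': 13, 'x': 26, 'a': 39}

Derivation:
Trace (tracking info):
info = {'age': 13}  # -> info = {'age': 13}
info['x'] = info['age'] * 2  # -> info = {'age': 13, 'x': 26}
info['a'] = info['age'] + info['x']  # -> info = {'age': 13, 'x': 26, 'a': 39}
ans = info['a']  # -> ans = 39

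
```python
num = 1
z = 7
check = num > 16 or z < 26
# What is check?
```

Trace (tracking check):
num = 1  # -> num = 1
z = 7  # -> z = 7
check = num > 16 or z < 26  # -> check = True

Answer: True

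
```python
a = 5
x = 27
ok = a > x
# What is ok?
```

Trace (tracking ok):
a = 5  # -> a = 5
x = 27  # -> x = 27
ok = a > x  # -> ok = False

Answer: False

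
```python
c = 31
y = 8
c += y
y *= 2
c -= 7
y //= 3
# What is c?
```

Answer: 32

Derivation:
Trace (tracking c):
c = 31  # -> c = 31
y = 8  # -> y = 8
c += y  # -> c = 39
y *= 2  # -> y = 16
c -= 7  # -> c = 32
y //= 3  # -> y = 5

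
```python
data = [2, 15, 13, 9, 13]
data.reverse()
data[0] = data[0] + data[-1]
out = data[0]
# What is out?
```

Answer: 15

Derivation:
Trace (tracking out):
data = [2, 15, 13, 9, 13]  # -> data = [2, 15, 13, 9, 13]
data.reverse()  # -> data = [13, 9, 13, 15, 2]
data[0] = data[0] + data[-1]  # -> data = [15, 9, 13, 15, 2]
out = data[0]  # -> out = 15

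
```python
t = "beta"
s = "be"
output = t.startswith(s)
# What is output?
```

Trace (tracking output):
t = 'beta'  # -> t = 'beta'
s = 'be'  # -> s = 'be'
output = t.startswith(s)  # -> output = True

Answer: True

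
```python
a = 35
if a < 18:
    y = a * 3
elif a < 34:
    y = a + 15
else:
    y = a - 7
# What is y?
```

Answer: 28

Derivation:
Trace (tracking y):
a = 35  # -> a = 35
if a < 18:  # condition is False
elif a < 34:  # condition is False
else:
    y = a - 7  # -> y = 28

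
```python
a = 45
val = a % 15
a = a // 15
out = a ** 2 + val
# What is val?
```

Answer: 0

Derivation:
Trace (tracking val):
a = 45  # -> a = 45
val = a % 15  # -> val = 0
a = a // 15  # -> a = 3
out = a ** 2 + val  # -> out = 9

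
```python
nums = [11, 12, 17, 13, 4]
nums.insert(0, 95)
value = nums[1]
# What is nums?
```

Trace (tracking nums):
nums = [11, 12, 17, 13, 4]  # -> nums = [11, 12, 17, 13, 4]
nums.insert(0, 95)  # -> nums = [95, 11, 12, 17, 13, 4]
value = nums[1]  # -> value = 11

Answer: [95, 11, 12, 17, 13, 4]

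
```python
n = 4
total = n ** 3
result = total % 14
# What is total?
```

Answer: 64

Derivation:
Trace (tracking total):
n = 4  # -> n = 4
total = n ** 3  # -> total = 64
result = total % 14  # -> result = 8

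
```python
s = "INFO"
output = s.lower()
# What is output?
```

Answer: 'info'

Derivation:
Trace (tracking output):
s = 'INFO'  # -> s = 'INFO'
output = s.lower()  # -> output = 'info'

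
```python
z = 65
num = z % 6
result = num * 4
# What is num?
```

Trace (tracking num):
z = 65  # -> z = 65
num = z % 6  # -> num = 5
result = num * 4  # -> result = 20

Answer: 5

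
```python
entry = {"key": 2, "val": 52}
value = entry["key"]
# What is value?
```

Answer: 2

Derivation:
Trace (tracking value):
entry = {'key': 2, 'val': 52}  # -> entry = {'key': 2, 'val': 52}
value = entry['key']  # -> value = 2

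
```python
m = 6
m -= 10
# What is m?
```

Trace (tracking m):
m = 6  # -> m = 6
m -= 10  # -> m = -4

Answer: -4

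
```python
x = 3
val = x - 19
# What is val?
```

Trace (tracking val):
x = 3  # -> x = 3
val = x - 19  # -> val = -16

Answer: -16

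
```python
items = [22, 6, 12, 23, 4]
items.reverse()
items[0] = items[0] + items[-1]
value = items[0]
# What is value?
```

Answer: 26

Derivation:
Trace (tracking value):
items = [22, 6, 12, 23, 4]  # -> items = [22, 6, 12, 23, 4]
items.reverse()  # -> items = [4, 23, 12, 6, 22]
items[0] = items[0] + items[-1]  # -> items = [26, 23, 12, 6, 22]
value = items[0]  # -> value = 26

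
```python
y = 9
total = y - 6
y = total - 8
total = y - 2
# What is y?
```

Answer: -5

Derivation:
Trace (tracking y):
y = 9  # -> y = 9
total = y - 6  # -> total = 3
y = total - 8  # -> y = -5
total = y - 2  # -> total = -7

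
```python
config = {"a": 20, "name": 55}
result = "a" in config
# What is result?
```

Answer: True

Derivation:
Trace (tracking result):
config = {'a': 20, 'name': 55}  # -> config = {'a': 20, 'name': 55}
result = 'a' in config  # -> result = True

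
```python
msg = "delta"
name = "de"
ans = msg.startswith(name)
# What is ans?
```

Answer: True

Derivation:
Trace (tracking ans):
msg = 'delta'  # -> msg = 'delta'
name = 'de'  # -> name = 'de'
ans = msg.startswith(name)  # -> ans = True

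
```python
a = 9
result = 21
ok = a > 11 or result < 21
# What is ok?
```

Answer: False

Derivation:
Trace (tracking ok):
a = 9  # -> a = 9
result = 21  # -> result = 21
ok = a > 11 or result < 21  # -> ok = False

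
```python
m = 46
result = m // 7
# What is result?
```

Answer: 6

Derivation:
Trace (tracking result):
m = 46  # -> m = 46
result = m // 7  # -> result = 6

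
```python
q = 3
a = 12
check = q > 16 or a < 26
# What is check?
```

Answer: True

Derivation:
Trace (tracking check):
q = 3  # -> q = 3
a = 12  # -> a = 12
check = q > 16 or a < 26  # -> check = True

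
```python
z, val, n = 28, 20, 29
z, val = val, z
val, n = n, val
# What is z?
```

Answer: 20

Derivation:
Trace (tracking z):
z, val, n = (28, 20, 29)  # -> z = 28, val = 20, n = 29
z, val = (val, z)  # -> z = 20, val = 28
val, n = (n, val)  # -> val = 29, n = 28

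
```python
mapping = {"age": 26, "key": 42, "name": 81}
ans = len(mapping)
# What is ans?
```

Answer: 3

Derivation:
Trace (tracking ans):
mapping = {'age': 26, 'key': 42, 'name': 81}  # -> mapping = {'age': 26, 'key': 42, 'name': 81}
ans = len(mapping)  # -> ans = 3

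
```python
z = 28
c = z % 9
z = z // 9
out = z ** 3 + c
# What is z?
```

Answer: 3

Derivation:
Trace (tracking z):
z = 28  # -> z = 28
c = z % 9  # -> c = 1
z = z // 9  # -> z = 3
out = z ** 3 + c  # -> out = 28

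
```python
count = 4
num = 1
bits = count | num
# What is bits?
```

Answer: 5

Derivation:
Trace (tracking bits):
count = 4  # -> count = 4
num = 1  # -> num = 1
bits = count | num  # -> bits = 5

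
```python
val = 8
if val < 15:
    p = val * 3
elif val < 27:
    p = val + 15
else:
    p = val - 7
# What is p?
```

Answer: 24

Derivation:
Trace (tracking p):
val = 8  # -> val = 8
if val < 15:  # condition is True
    p = val * 3  # -> p = 24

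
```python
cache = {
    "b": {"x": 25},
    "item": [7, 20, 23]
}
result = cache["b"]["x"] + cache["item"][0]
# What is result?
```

Trace (tracking result):
cache = {'b': {'x': 25}, 'item': [7, 20, 23]}  # -> cache = {'b': {'x': 25}, 'item': [7, 20, 23]}
result = cache['b']['x'] + cache['item'][0]  # -> result = 32

Answer: 32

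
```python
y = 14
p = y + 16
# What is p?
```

Trace (tracking p):
y = 14  # -> y = 14
p = y + 16  # -> p = 30

Answer: 30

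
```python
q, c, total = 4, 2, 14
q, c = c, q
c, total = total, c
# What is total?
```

Trace (tracking total):
q, c, total = (4, 2, 14)  # -> q = 4, c = 2, total = 14
q, c = (c, q)  # -> q = 2, c = 4
c, total = (total, c)  # -> c = 14, total = 4

Answer: 4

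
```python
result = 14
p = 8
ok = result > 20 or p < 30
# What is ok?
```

Answer: True

Derivation:
Trace (tracking ok):
result = 14  # -> result = 14
p = 8  # -> p = 8
ok = result > 20 or p < 30  # -> ok = True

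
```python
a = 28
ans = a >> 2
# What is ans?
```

Answer: 7

Derivation:
Trace (tracking ans):
a = 28  # -> a = 28
ans = a >> 2  # -> ans = 7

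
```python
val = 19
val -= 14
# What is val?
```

Answer: 5

Derivation:
Trace (tracking val):
val = 19  # -> val = 19
val -= 14  # -> val = 5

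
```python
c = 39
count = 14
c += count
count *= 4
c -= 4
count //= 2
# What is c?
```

Answer: 49

Derivation:
Trace (tracking c):
c = 39  # -> c = 39
count = 14  # -> count = 14
c += count  # -> c = 53
count *= 4  # -> count = 56
c -= 4  # -> c = 49
count //= 2  # -> count = 28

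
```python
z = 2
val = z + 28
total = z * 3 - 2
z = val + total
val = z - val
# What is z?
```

Trace (tracking z):
z = 2  # -> z = 2
val = z + 28  # -> val = 30
total = z * 3 - 2  # -> total = 4
z = val + total  # -> z = 34
val = z - val  # -> val = 4

Answer: 34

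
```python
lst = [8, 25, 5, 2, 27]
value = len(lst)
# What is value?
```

Answer: 5

Derivation:
Trace (tracking value):
lst = [8, 25, 5, 2, 27]  # -> lst = [8, 25, 5, 2, 27]
value = len(lst)  # -> value = 5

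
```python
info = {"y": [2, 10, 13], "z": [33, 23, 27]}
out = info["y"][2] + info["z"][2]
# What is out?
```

Trace (tracking out):
info = {'y': [2, 10, 13], 'z': [33, 23, 27]}  # -> info = {'y': [2, 10, 13], 'z': [33, 23, 27]}
out = info['y'][2] + info['z'][2]  # -> out = 40

Answer: 40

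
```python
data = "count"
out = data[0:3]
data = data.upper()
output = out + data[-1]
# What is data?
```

Answer: 'COUNT'

Derivation:
Trace (tracking data):
data = 'count'  # -> data = 'count'
out = data[0:3]  # -> out = 'cou'
data = data.upper()  # -> data = 'COUNT'
output = out + data[-1]  # -> output = 'couT'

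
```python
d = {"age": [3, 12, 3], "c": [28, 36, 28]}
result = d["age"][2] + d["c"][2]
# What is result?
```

Trace (tracking result):
d = {'age': [3, 12, 3], 'c': [28, 36, 28]}  # -> d = {'age': [3, 12, 3], 'c': [28, 36, 28]}
result = d['age'][2] + d['c'][2]  # -> result = 31

Answer: 31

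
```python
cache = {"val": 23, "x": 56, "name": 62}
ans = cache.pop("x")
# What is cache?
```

Answer: {'val': 23, 'name': 62}

Derivation:
Trace (tracking cache):
cache = {'val': 23, 'x': 56, 'name': 62}  # -> cache = {'val': 23, 'x': 56, 'name': 62}
ans = cache.pop('x')  # -> ans = 56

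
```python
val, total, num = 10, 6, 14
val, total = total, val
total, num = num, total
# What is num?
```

Trace (tracking num):
val, total, num = (10, 6, 14)  # -> val = 10, total = 6, num = 14
val, total = (total, val)  # -> val = 6, total = 10
total, num = (num, total)  # -> total = 14, num = 10

Answer: 10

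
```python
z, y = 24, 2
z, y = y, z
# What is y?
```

Trace (tracking y):
z, y = (24, 2)  # -> z = 24, y = 2
z, y = (y, z)  # -> z = 2, y = 24

Answer: 24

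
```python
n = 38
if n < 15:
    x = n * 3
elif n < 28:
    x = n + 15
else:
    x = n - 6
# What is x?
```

Trace (tracking x):
n = 38  # -> n = 38
if n < 15:  # condition is False
elif n < 28:  # condition is False
else:
    x = n - 6  # -> x = 32

Answer: 32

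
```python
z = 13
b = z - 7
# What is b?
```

Trace (tracking b):
z = 13  # -> z = 13
b = z - 7  # -> b = 6

Answer: 6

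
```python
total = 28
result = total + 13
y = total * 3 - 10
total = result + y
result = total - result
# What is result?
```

Answer: 74

Derivation:
Trace (tracking result):
total = 28  # -> total = 28
result = total + 13  # -> result = 41
y = total * 3 - 10  # -> y = 74
total = result + y  # -> total = 115
result = total - result  # -> result = 74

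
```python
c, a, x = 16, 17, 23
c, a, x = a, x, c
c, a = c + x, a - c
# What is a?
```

Answer: 6

Derivation:
Trace (tracking a):
c, a, x = (16, 17, 23)  # -> c = 16, a = 17, x = 23
c, a, x = (a, x, c)  # -> c = 17, a = 23, x = 16
c, a = (c + x, a - c)  # -> c = 33, a = 6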